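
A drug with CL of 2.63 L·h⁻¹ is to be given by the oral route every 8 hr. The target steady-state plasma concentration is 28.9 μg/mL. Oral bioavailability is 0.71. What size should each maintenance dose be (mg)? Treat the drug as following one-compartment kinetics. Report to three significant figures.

856 mg

D = CL × Css × τ / F = 2.630 × 28.9 × 8 / 0.71 = 856.4 mg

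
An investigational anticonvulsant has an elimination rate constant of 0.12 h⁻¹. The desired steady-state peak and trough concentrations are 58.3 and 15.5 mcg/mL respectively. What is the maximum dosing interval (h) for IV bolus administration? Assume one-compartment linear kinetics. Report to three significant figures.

11.0 h

Between IV bolus doses, concentration decays as C = C₀·e^(−kτ), so C_peak/C_trough = e^(kτ).
τ_max = ln(C_peak/C_trough) / k = ln(58.3/15.5) / 0.1200 = 1.325 / 0.1200 = 11.04 h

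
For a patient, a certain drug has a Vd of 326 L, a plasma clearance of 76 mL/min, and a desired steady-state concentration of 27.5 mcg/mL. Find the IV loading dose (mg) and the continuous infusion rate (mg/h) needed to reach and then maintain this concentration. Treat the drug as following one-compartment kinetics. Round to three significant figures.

Loading dose = Vd × C = 326.0 × 27.5 = 8965 mg
Convert clearance: 76 mL/min × 60 min/h ÷ 1000 mL/L = 4.560 L/h
Infusion rate = 4.560 L/h × 27.5 mg/L = 125.4 mg/h

(a) 8970 mg; (b) 125 mg/h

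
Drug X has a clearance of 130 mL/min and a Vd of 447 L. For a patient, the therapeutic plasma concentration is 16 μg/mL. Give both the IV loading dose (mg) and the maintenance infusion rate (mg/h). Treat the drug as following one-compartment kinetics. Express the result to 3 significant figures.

(a) 7150 mg; (b) 125 mg/h

LD = Vd · C_target = 447.0 × 16 = 7152 mg
Convert clearance: 130 mL/min × 60 min/h ÷ 1000 mL/L = 7.800 L/h
Maintenance infusion rate = CL × Css = 7.800 × 16 = 124.8 mg/h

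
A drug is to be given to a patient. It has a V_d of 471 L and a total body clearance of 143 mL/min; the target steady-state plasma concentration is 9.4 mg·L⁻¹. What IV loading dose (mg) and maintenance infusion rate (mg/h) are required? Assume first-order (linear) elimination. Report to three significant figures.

Loading dose = Vd × C = 471.0 × 9.4 = 4427 mg
CL = 143 mL/min × 60/1000 = 8.580 L/h
Maintenance: replace elimination → rate = CL × Css = 8.580 × 9.4 = 80.65 mg/h

(a) 4430 mg; (b) 80.7 mg/h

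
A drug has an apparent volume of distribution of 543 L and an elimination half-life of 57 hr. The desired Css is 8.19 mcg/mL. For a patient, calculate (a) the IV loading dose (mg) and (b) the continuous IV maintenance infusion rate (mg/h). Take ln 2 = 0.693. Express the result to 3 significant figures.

LD = Vd × C = 543.0 × 8.19 = 4447 mg
CL = 0.693 × Vd / t½ = 0.693 × 543.0 / 57 = 6.602 L/h
Infusion rate = CL × Css = 6.602 × 8.19 = 54.07 mg/h

(a) 4450 mg; (b) 54.1 mg/h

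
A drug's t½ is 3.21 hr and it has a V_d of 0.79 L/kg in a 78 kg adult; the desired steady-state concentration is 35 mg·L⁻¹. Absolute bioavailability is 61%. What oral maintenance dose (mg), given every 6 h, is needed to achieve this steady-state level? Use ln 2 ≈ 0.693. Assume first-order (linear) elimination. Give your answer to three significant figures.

Total Vd = 0.79 × 78 = 61.62 L
CL = 0.693 × Vd / t½ = 0.693 × 61.62 / 3.21 = 13.30 L/h
D = CL × Css × τ / F = 13.30 × 35 × 6 / 0.61 = 4579 mg

4580 mg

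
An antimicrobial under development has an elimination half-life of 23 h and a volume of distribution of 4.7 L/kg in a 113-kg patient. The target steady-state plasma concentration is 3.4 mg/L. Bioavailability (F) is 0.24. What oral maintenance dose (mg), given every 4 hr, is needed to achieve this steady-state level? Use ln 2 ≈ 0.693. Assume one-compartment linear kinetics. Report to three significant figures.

Vd = 4.7 L/kg × 113 kg = 531.1 L
CL = 0.693 × Vd / t½ = 0.693 × 531.1 / 23 = 16.00 L/h
D = CL × Css × τ / F = 16.00 × 3.4 × 4 / 0.24 = 906.7 mg

907 mg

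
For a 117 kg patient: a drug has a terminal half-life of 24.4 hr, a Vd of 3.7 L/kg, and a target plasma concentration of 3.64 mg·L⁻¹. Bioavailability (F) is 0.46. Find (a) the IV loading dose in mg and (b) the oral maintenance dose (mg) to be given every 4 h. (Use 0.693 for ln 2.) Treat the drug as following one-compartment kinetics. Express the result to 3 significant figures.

Vd = 3.7 L/kg × 117 kg = 432.9 L
LD = Vd × C = 432.9 × 3.64 = 1576 mg
CL = 0.693 × Vd / t½ = 0.693 × 432.9 / 24.4 = 12.30 L/h
D = CL × Css × τ / F = 12.30 × 3.64 × 4 / 0.46 = 389.3 mg

(a) 1580 mg; (b) 389 mg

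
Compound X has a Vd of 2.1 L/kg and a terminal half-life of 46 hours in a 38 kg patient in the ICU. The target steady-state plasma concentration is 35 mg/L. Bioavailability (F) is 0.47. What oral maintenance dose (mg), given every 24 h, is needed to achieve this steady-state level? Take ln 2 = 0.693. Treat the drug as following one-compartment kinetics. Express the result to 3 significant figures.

2150 mg

Total Vd = 2.1 × 38 = 79.80 L
CL = 0.693 × Vd / t½ = 0.693 × 79.80 / 46 = 1.202 L/h
D = CL × Css × τ / F = 1.202 × 35 × 24 / 0.47 = 2148 mg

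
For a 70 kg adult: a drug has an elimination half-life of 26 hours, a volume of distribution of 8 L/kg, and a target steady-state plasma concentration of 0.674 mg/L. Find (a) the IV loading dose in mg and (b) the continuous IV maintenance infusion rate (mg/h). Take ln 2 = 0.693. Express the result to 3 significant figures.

Vd(total) = 70 kg × 8 L/kg = 560.0 L
LD = Vd × C = 560.0 × 0.674 = 377.4 mg
CL = 0.693 × Vd / t½ = 0.693 × 560.0 / 26 = 14.93 L/h
Infusion rate = CL × Css = 14.93 × 0.674 = 10.06 mg/h

(a) 377 mg; (b) 10.1 mg/h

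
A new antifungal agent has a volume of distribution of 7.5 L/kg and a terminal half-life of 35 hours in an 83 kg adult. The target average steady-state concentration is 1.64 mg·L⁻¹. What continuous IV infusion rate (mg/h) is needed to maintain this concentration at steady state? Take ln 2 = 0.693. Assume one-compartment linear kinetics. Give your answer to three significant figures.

Total Vd = 7.5 × 83 = 622.5 L
CL = 0.693 × Vd / t½ = 0.693 × 622.5 / 35 = 12.33 L/h
Infusion rate = CL × Css = 12.33 × 1.64 = 20.22 mg/h

20.2 mg/h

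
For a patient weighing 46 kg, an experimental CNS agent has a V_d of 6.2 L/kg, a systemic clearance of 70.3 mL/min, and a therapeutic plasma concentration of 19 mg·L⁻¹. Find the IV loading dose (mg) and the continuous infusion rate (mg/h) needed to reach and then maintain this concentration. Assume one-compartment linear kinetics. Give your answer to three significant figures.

(a) 5420 mg; (b) 80.1 mg/h

Vd(total) = 46 kg × 6.2 L/kg = 285.2 L
Loading dose = Vd × C = 285.2 × 19 = 5419 mg
Convert clearance: 70.3 mL/min × 60 min/h ÷ 1000 mL/L = 4.218 L/h
Maintenance infusion rate = CL × Css = 4.218 × 19 = 80.14 mg/h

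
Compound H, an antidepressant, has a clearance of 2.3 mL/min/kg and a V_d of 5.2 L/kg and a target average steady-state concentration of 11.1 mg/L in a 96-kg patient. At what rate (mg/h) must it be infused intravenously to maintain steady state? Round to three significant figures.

CL = 2.3 mL/min/kg × 96 kg = 220.8 mL/min = 220.8 × 60/1000 = 13.25 L/h
R₀ = 13.25 × 11.1 = 147.1 mg/h

147 mg/h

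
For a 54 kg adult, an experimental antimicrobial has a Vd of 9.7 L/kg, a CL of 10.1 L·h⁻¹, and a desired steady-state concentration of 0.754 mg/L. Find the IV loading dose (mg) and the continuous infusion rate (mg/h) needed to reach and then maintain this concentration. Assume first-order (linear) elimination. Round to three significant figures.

Vd = 9.7 L/kg × 54 kg = 523.8 L
LD = Vd · C_target = 523.8 × 0.754 = 394.9 mg
Maintenance: replace elimination → rate = CL × Css = 10.10 × 0.754 = 7.615 mg/h

(a) 395 mg; (b) 7.62 mg/h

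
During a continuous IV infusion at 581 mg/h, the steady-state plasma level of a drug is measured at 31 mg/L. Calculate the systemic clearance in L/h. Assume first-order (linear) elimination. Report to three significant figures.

18.7 L/h

At steady state, infusion rate = CL × Css, so CL = rate / Css.
CL = 581 / 31 = 18.74 L/h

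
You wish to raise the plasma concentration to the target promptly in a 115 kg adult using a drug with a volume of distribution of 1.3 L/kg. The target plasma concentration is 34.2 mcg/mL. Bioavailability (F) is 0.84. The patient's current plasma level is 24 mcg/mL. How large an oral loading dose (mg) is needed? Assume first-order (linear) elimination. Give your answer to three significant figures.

1820 mg

Total Vd = 1.3 × 115 = 149.5 L
Concentration deficit ΔC = 34.2 − 24 = 10.20 mg/L
LD = Vd × ΔC / F = 149.5 × 10.20 / 0.84 = 1815 mg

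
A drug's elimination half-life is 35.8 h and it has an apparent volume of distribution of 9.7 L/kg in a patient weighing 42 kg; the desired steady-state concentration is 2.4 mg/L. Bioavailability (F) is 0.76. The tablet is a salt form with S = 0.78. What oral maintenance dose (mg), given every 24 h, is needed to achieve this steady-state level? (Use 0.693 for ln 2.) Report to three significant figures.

Vd(total) = 42 kg × 9.7 L/kg = 407.4 L
CL = ln 2 · Vd / t½ = 0.693 × 407.4 / 35.8 = 7.886 L/h
D = CL × Css × τ / F / S = 7.886 × 2.4 × 24 / 0.76 / 0.78 = 766.3 mg

766 mg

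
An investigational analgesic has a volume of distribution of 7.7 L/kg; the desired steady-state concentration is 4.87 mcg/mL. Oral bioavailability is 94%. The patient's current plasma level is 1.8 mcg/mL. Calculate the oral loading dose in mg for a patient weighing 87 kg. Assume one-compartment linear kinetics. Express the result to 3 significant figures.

Vd = 7.7 L/kg × 87 kg = 669.9 L
The loading dose fills Vd to the target concentration.
Concentration deficit ΔC = 4.87 − 1.8 = 3.070 mg/L
LD = Vd × ΔC / F = 669.9 × 3.070 / 0.94 = 2188 mg

2190 mg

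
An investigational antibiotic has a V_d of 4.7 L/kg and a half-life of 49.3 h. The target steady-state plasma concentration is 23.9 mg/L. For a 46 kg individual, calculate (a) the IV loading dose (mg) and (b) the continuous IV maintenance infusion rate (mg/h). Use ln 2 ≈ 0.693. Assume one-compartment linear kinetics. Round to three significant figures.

(a) 5170 mg; (b) 72.6 mg/h

Vd(total) = 46 kg × 4.7 L/kg = 216.2 L
LD = Vd × C = 216.2 × 23.9 = 5167 mg
CL = 0.693 × Vd / t½ = 0.693 × 216.2 / 49.3 = 3.039 L/h
Infusion rate = CL × Css = 3.039 × 23.9 = 72.63 mg/h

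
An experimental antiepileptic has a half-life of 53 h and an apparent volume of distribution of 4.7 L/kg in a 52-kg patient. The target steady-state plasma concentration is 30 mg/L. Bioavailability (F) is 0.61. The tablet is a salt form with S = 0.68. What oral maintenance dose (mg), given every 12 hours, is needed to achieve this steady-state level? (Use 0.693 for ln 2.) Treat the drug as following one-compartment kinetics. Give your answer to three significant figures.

Vd(total) = 52 kg × 4.7 L/kg = 244.4 L
CL = ln 2 · Vd / t½ = 0.693 × 244.4 / 53 = 3.196 L/h
D = CL × Css × τ / F / S = 3.196 × 30 × 12 / 0.61 / 0.68 = 2774 mg

2770 mg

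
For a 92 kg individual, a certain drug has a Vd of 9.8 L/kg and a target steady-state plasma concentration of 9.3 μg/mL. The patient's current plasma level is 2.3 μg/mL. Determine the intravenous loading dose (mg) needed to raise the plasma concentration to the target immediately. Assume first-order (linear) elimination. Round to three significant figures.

Vd = 9.8 L/kg × 92 kg = 901.6 L
Concentration deficit ΔC = 9.3 − 2.3 = 7.000 mg/L
LD = Vd × ΔC = 901.6 × 7.000 = 6311 mg

6310 mg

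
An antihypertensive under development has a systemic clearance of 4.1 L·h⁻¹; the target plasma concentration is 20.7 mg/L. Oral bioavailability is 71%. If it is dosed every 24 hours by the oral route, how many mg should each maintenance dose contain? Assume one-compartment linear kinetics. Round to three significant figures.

D = CL × Css × τ / F = 4.100 × 20.7 × 24 / 0.71 = 2869 mg

2870 mg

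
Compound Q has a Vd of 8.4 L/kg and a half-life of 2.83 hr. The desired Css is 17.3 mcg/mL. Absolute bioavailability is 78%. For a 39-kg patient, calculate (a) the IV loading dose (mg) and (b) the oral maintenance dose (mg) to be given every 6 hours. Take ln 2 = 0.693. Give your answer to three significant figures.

(a) 5670 mg; (b) 10700 mg

Vd = 8.4 L/kg × 39 kg = 327.6 L
LD = Vd × C = 327.6 × 17.3 = 5667 mg
CL = 0.693 × Vd / t½ = 0.693 × 327.6 / 2.83 = 80.22 L/h
D = CL × Css × τ / F = 80.22 × 17.3 × 6 / 0.78 = 10680 mg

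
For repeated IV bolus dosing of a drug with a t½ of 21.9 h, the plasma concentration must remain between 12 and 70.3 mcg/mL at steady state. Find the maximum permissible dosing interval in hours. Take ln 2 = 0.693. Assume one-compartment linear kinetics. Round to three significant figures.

55.9 h

k = 0.693 / t½ = 0.693 / 21.9 = 0.03164 h⁻¹
Between IV bolus doses, concentration decays as C = C₀·e^(−kτ), so C_peak/C_trough = e^(kτ).
τ_max = ln(C_peak/C_trough) / k = ln(70.3/12) / 0.03164 = 1.768 / 0.03164 = 55.88 h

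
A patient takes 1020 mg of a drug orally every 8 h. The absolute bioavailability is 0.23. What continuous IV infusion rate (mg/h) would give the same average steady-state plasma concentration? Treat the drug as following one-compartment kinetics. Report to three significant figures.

Equivalent systemic input: infusion rate = F·D/τ.
Rate = 0.23 × 1020 / 8 = 29.33 mg/h

29.3 mg/h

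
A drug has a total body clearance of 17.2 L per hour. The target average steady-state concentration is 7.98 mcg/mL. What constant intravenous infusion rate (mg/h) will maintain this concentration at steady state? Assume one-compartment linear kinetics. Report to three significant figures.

137 mg/h

Infusion rate = CL · Css = 17.20 L/h × 7.98 mg/L = 137.3 mg/h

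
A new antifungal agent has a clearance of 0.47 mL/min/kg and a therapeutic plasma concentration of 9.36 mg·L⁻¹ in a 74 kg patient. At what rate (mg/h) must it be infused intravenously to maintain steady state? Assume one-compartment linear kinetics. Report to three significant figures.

CL = 0.47 mL/min/kg × 74 kg = 34.78 mL/min = 34.78 × 60/1000 = 2.087 L/h
At steady state, infusion rate equals elimination rate: rate in = CL × Css.
Rate = CL × Css = 2.087 × 9.36 = 19.53 mg/h

19.5 mg/h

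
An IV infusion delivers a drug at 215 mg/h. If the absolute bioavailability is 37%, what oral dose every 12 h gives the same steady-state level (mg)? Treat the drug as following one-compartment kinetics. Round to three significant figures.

To maintain the same Css, the systemic dosing rate must be unchanged: F·D/τ = infusion rate.
D = rate × τ / F = 215 × 12 / 0.37 = 6973 mg

6970 mg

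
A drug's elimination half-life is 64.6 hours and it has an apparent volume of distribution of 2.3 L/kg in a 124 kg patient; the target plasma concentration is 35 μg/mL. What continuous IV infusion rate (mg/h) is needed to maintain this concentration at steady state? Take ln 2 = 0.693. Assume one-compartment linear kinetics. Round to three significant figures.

Total Vd = 2.3 × 124 = 285.2 L
CL = 0.693 × Vd / t½ = 0.693 × 285.2 / 64.6 = 3.059 L/h
Infusion rate = CL × Css = 3.059 × 35 = 107.1 mg/h

107 mg/h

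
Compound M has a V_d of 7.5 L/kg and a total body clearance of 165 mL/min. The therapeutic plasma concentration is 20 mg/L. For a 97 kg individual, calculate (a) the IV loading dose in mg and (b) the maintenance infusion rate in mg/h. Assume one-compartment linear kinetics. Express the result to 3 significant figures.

(a) 14600 mg; (b) 198 mg/h

Total Vd = 7.5 × 97 = 727.5 L
Loading: fill Vd to C_target → 727.5 L × 20 mg/L = 14550 mg
CL = 165 mL/min × 60/1000 = 9.900 L/h
Maintenance: replace elimination → rate = CL × Css = 9.900 × 20 = 198.0 mg/h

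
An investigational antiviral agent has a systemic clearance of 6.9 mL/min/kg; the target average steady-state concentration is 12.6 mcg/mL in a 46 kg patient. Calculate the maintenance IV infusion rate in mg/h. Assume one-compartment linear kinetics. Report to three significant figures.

CL = 6.9 mL/min/kg × 46 kg = 317.4 mL/min = 317.4 × 60/1000 = 19.04 L/h
At steady state, infusion rate equals elimination rate: rate in = CL × Css.
Infusion rate = CL · Css = 19.04 L/h × 12.6 mg/L = 239.9 mg/h

240 mg/h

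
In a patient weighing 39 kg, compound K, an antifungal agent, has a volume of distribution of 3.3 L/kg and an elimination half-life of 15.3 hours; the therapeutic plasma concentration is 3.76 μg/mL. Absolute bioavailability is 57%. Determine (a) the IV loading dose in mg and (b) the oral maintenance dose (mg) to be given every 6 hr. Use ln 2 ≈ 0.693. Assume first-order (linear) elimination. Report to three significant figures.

Vd = 3.3 L/kg × 39 kg = 128.7 L
LD = Vd × C = 128.7 × 3.76 = 483.9 mg
CL = 0.693 × Vd / t½ = 0.693 × 128.7 / 15.3 = 5.829 L/h
D = CL × Css × τ / F = 5.829 × 3.76 × 6 / 0.57 = 230.7 mg

(a) 484 mg; (b) 231 mg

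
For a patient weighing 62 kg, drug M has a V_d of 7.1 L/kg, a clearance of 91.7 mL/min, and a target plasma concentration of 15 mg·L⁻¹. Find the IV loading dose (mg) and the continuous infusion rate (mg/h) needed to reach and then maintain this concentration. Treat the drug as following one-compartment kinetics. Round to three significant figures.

Vd(total) = 62 kg × 7.1 L/kg = 440.2 L
Loading: fill Vd to C_target → 440.2 L × 15 mg/L = 6603 mg
CL = 91.7 mL/min = 91.7 × 0.06 = 5.502 L/h
Maintenance: replace elimination → rate = CL × Css = 5.502 × 15 = 82.53 mg/h

(a) 6600 mg; (b) 82.5 mg/h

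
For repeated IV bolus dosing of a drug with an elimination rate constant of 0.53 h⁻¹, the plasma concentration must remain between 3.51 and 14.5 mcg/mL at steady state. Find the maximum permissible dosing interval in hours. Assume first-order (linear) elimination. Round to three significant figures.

2.68 h

Between IV bolus doses, concentration decays as C = C₀·e^(−kτ), so C_peak/C_trough = e^(kτ).
τ_max = ln(C_peak/C_trough) / k = ln(14.5/3.51) / 0.5300 = 1.419 / 0.5300 = 2.677 h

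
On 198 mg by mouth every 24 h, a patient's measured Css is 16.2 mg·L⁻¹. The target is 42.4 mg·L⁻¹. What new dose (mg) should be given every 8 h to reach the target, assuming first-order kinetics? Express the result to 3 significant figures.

173 mg

With linear kinetics, Css is proportional to dose rate (D/τ) at fixed clearance.
D₂ = D₁ × (Css,target / Css,current) × (τ₂/τ₁) = 198 × (42.4/16.2) × (8/24) = 172.7 mg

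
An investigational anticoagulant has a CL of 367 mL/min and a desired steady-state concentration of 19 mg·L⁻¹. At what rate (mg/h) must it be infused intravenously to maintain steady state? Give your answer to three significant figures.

Convert clearance: 367 mL/min × 60 min/h ÷ 1000 mL/L = 22.02 L/h
Infusion rate = CL · Css = 22.02 L/h × 19 mg/L = 418.4 mg/h

418 mg/h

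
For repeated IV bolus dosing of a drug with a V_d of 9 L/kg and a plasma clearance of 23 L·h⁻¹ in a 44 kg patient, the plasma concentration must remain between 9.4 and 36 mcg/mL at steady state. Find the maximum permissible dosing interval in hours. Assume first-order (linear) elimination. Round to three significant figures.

Total Vd = 9 × 44 = 396.0 L
k = CL / Vd = 23.00 / 396.0 = 0.05808 h⁻¹
Between IV bolus doses, concentration decays as C = C₀·e^(−kτ), so C_peak/C_trough = e^(kτ).
τ_max = ln(C_peak/C_trough) / k = ln(36/9.4) / 0.05808 = 1.343 / 0.05808 = 23.12 h

23.1 h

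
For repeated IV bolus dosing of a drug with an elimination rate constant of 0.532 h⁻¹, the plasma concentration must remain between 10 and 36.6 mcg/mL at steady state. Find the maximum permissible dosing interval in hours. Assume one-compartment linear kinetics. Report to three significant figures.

Between IV bolus doses, concentration decays as C = C₀·e^(−kτ), so C_peak/C_trough = e^(kτ).
τ_max = ln(C_peak/C_trough) / k = ln(36.6/10) / 0.5320 = 1.297 / 0.5320 = 2.438 h

2.44 h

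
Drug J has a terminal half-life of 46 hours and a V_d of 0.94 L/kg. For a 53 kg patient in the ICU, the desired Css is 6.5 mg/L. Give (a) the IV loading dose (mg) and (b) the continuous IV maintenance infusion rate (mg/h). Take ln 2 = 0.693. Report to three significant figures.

Vd(total) = 53 kg × 0.94 L/kg = 49.82 L
LD = Vd × C = 49.82 × 6.5 = 323.8 mg
CL = 0.693 × Vd / t½ = 0.693 × 49.82 / 46 = 0.7505 L/h
Infusion rate = CL × Css = 0.7505 × 6.5 = 4.878 mg/h

(a) 324 mg; (b) 4.88 mg/h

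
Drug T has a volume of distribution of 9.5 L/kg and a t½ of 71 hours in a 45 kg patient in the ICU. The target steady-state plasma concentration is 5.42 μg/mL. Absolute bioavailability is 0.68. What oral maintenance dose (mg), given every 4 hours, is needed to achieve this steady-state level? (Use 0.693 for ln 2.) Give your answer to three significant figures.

133 mg

Vd(total) = 45 kg × 9.5 L/kg = 427.5 L
CL = ln 2 · Vd / t½ = 0.693 × 427.5 / 71 = 4.173 L/h
D = CL × Css × τ / F = 4.173 × 5.42 × 4 / 0.68 = 133.0 mg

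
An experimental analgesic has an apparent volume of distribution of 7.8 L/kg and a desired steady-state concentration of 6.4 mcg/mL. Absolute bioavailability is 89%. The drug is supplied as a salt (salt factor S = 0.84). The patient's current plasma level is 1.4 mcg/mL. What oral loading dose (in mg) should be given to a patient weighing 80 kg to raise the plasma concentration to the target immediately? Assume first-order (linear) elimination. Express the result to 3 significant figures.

4170 mg

Vd = 7.8 L/kg × 80 kg = 624.0 L
The loading dose fills Vd to the target concentration.
Concentration deficit ΔC = 6.4 − 1.4 = 5.000 mg/L
LD = Vd × ΔC / F / S = 624.0 × 5.000 / 0.89 / 0.84 = 4173 mg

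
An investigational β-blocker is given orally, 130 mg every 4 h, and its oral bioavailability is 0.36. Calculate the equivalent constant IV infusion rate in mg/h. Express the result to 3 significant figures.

11.7 mg/h

Equivalent systemic input: infusion rate = F·D/τ.
Rate = 0.36 × 130 / 4 = 11.70 mg/h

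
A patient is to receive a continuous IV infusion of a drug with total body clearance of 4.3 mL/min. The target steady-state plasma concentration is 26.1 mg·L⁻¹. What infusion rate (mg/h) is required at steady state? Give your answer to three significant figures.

6.73 mg/h

Convert clearance: 4.3 mL/min × 60 min/h ÷ 1000 mL/L = 0.2580 L/h
R₀ = 0.2580 × 26.1 = 6.734 mg/h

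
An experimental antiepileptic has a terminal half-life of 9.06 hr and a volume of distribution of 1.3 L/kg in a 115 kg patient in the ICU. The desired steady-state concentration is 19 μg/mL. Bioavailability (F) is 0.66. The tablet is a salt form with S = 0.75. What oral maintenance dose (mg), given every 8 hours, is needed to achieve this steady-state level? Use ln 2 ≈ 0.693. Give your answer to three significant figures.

Vd = 1.3 L/kg × 115 kg = 149.5 L
CL = 0.693 × Vd / t½ = 0.693 × 149.5 / 9.06 = 11.44 L/h
D = CL × Css × τ / F / S = 11.44 × 19 × 8 / 0.66 / 0.75 = 3513 mg

3510 mg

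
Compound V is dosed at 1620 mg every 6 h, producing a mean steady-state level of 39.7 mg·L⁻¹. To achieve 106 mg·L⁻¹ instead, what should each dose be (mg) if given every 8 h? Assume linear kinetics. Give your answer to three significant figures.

For first-order elimination, Css ∝ F·D/(CL·τ); F and CL are unchanged, so Css ∝ D/τ.
D₂ = D₁ × (Css,target / Css,current) × (τ₂/τ₁) = 1620 × (106/39.7) × (8/6) = 5767 mg

5770 mg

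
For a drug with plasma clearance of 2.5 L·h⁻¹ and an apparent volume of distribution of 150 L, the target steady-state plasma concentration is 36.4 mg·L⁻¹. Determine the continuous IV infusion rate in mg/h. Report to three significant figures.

91.0 mg/h

R₀ = 2.500 × 36.4 = 91.00 mg/h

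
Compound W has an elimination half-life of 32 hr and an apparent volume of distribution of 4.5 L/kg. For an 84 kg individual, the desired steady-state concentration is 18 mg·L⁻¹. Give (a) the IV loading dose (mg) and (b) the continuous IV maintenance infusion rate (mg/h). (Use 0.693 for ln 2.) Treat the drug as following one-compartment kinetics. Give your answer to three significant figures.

Vd = 4.5 L/kg × 84 kg = 378.0 L
LD = Vd × C = 378.0 × 18 = 6804 mg
CL = 0.693 × Vd / t½ = 0.693 × 378.0 / 32 = 8.186 L/h
Infusion rate = CL × Css = 8.186 × 18 = 147.3 mg/h

(a) 6800 mg; (b) 147 mg/h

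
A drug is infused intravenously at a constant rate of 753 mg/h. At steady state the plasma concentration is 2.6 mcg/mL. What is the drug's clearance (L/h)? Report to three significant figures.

At steady state, infusion rate = CL × Css, so CL = rate / Css.
CL = 753 / 2.6 = 289.6 L/h

290 L/h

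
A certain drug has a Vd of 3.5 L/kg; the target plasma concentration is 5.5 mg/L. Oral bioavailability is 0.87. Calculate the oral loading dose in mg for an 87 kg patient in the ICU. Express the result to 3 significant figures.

Vd = 3.5 L/kg × 87 kg = 304.5 L
The loading dose fills Vd to the target concentration.
LD = Vd × C / F = 304.5 × 5.500 / 0.87 = 1925 mg

1930 mg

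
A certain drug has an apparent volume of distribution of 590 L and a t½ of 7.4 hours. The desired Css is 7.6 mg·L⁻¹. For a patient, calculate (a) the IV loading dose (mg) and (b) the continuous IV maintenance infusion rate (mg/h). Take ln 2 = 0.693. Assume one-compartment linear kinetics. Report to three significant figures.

(a) 4480 mg; (b) 420 mg/h

LD = Vd × C = 590.0 × 7.6 = 4484 mg
CL = 0.693 × Vd / t½ = 0.693 × 590.0 / 7.4 = 55.25 L/h
Infusion rate = CL × Css = 55.25 × 7.6 = 419.9 mg/h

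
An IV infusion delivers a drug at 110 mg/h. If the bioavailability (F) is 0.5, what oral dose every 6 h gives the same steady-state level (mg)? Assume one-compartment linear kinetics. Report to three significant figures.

To maintain the same Css, the systemic dosing rate must be unchanged: F·D/τ = infusion rate.
D = rate × τ / F = 110 × 6 / 0.5 = 1320 mg

1320 mg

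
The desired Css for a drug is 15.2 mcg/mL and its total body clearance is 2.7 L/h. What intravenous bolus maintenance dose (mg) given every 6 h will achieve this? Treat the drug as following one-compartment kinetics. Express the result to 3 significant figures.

D = CL × Css × τ = 2.700 × 15.2 × 6 = 246.2 mg

246 mg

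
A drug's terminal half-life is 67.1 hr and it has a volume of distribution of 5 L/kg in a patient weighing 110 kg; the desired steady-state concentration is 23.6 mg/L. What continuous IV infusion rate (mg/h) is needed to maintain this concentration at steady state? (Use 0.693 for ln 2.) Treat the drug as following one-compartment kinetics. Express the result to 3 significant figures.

134 mg/h

Vd(total) = 110 kg × 5 L/kg = 550.0 L
k = 0.693/67.1 = 0.01033 h⁻¹, so CL = k·Vd = 0.01033 × 550.0 = 5.682 L/h
Infusion rate = CL × Css = 5.682 × 23.6 = 134.1 mg/h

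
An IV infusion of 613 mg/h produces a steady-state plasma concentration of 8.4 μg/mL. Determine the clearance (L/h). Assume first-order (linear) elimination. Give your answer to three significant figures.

At steady state, infusion rate = CL × Css, so CL = rate / Css.
CL = 613 / 8.4 = 72.98 L/h

73.0 L/h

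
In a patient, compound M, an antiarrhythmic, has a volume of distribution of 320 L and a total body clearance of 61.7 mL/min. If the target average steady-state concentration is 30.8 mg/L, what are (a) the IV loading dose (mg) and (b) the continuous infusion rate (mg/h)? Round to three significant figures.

(a) 9860 mg; (b) 114 mg/h

Loading: fill Vd to C_target → 320.0 L × 30.8 mg/L = 9856 mg
CL = 61.7 mL/min = 61.7 × 0.06 = 3.702 L/h
Maintenance infusion rate = CL × Css = 3.702 × 30.8 = 114.0 mg/h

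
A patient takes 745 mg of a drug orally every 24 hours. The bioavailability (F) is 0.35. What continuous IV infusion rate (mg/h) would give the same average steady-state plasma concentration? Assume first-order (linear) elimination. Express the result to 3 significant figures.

Equivalent systemic input: infusion rate = F·D/τ.
Rate = 0.35 × 745 / 24 = 10.86 mg/h

10.9 mg/h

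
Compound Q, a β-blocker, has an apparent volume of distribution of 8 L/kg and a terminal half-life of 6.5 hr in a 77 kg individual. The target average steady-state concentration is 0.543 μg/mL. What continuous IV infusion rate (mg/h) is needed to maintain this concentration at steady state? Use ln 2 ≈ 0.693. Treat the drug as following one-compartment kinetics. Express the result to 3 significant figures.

35.7 mg/h

Vd = 8 L/kg × 77 kg = 616.0 L
CL = ln 2 · Vd / t½ = 0.693 × 616.0 / 6.5 = 65.68 L/h
Infusion rate = CL × Css = 65.68 × 0.543 = 35.66 mg/h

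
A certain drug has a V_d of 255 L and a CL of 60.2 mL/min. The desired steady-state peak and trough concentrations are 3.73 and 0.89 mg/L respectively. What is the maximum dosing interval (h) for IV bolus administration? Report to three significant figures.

Convert clearance: 60.2 mL/min × 60 min/h ÷ 1000 mL/L = 3.612 L/h
k = CL / Vd = 3.612 / 255.0 = 0.01416 h⁻¹
Between IV bolus doses, concentration decays as C = C₀·e^(−kτ), so C_peak/C_trough = e^(kτ).
τ_max = ln(C_peak/C_trough) / k = ln(3.73/0.89) / 0.01416 = 1.433 / 0.01416 = 101.2 h

101 h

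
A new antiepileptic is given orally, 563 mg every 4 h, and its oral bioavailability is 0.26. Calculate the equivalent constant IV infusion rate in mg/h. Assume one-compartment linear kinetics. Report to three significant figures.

36.6 mg/h

Equivalent systemic input: infusion rate = F·D/τ.
Rate = 0.26 × 563 / 4 = 36.60 mg/h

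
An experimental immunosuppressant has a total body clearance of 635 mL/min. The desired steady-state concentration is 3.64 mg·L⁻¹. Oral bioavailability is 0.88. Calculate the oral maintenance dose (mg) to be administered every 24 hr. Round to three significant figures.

CL = 635 mL/min = 635 × 0.06 = 38.10 L/h
At steady state, dose per interval replaces the amount cleared in that interval: F·D/τ = CL·Css.
D = CL × Css × τ / F = 38.10 × 3.64 × 24 / 0.88 = 3782 mg

3780 mg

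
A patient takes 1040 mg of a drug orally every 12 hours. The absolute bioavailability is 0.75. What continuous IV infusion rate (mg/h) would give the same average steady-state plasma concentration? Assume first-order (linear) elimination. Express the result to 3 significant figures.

65.0 mg/h

Equivalent systemic input: infusion rate = F·D/τ.
Rate = 0.75 × 1040 / 12 = 65.00 mg/h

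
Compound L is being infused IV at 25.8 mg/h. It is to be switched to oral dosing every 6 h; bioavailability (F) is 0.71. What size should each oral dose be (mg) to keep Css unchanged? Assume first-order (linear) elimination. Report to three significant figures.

To maintain the same Css, the systemic dosing rate must be unchanged: F·D/τ = infusion rate.
D = rate × τ / F = 25.8 × 6 / 0.71 = 218.0 mg

218 mg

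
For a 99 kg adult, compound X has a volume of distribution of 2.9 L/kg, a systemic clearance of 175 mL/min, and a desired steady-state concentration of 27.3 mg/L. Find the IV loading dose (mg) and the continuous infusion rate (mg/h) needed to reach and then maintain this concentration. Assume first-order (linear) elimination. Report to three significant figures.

Total Vd = 2.9 × 99 = 287.1 L
Loading dose = Vd × C = 287.1 × 27.3 = 7838 mg
CL = 175 mL/min × 60/1000 = 10.50 L/h
Maintenance: replace elimination → rate = CL × Css = 10.50 × 27.3 = 286.7 mg/h

(a) 7840 mg; (b) 287 mg/h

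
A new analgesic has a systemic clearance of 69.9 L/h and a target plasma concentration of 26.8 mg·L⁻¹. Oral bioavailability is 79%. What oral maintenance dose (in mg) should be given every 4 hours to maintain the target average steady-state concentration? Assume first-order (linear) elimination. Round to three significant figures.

9490 mg

D = CL × Css × τ / F = 69.90 × 26.8 × 4 / 0.79 = 9485 mg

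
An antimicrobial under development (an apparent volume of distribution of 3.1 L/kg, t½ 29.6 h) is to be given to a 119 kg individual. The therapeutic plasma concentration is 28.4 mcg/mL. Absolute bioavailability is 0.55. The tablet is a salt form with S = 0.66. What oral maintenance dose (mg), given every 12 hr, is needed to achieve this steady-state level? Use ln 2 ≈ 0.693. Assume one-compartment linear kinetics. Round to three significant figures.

8110 mg

Total Vd = 3.1 × 119 = 368.9 L
CL = 0.693 × Vd / t½ = 0.693 × 368.9 / 29.6 = 8.637 L/h
D = CL × Css × τ / F / S = 8.637 × 28.4 × 12 / 0.55 / 0.66 = 8109 mg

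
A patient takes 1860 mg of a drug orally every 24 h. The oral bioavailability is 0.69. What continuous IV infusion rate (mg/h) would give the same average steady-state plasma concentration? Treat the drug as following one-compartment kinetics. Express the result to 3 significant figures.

Equivalent systemic input: infusion rate = F·D/τ.
Rate = 0.69 × 1860 / 24 = 53.48 mg/h

53.5 mg/h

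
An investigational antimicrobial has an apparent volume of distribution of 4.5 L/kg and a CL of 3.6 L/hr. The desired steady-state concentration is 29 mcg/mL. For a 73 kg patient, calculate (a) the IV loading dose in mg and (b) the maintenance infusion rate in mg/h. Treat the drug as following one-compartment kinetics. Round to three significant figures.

Vd = 4.5 L/kg × 73 kg = 328.5 L
Loading: fill Vd to C_target → 328.5 L × 29 mg/L = 9527 mg
Maintenance: replace elimination → rate = CL × Css = 3.600 × 29 = 104.4 mg/h

(a) 9530 mg; (b) 104 mg/h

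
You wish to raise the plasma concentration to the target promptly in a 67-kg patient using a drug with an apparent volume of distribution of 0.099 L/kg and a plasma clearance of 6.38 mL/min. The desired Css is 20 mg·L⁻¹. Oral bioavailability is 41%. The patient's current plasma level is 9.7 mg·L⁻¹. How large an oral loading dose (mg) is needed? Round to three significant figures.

167 mg

Vd = 0.099 L/kg × 67 kg = 6.633 L
Concentration deficit ΔC = 20 − 9.7 = 10.30 mg/L
LD = Vd × ΔC / F = 6.633 × 10.30 / 0.41 = 166.6 mg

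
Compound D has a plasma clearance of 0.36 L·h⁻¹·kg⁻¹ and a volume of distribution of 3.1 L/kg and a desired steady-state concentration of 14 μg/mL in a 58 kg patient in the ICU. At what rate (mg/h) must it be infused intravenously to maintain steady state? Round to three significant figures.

CL = 0.36 L·h⁻¹·kg⁻¹ × 58 kg = 20.88 L/h
Vd does not affect the maintenance rate; only clearance governs steady-state input.
R₀ = 20.88 × 14 = 292.3 mg/h

292 mg/h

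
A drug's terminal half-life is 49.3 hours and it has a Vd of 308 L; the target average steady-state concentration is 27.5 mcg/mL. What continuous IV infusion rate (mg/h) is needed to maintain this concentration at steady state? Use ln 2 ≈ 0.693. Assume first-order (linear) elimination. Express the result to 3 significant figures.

119 mg/h

CL = 0.693 × Vd / t½ = 0.693 × 308.0 / 49.3 = 4.329 L/h
Infusion rate = CL × Css = 4.329 × 27.5 = 119.0 mg/h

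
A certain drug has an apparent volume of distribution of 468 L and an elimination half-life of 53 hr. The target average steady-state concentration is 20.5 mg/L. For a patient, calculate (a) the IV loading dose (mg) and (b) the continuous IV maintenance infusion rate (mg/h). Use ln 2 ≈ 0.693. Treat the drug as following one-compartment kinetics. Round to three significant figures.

(a) 9590 mg; (b) 125 mg/h

LD = Vd × C = 468.0 × 20.5 = 9594 mg
CL = 0.693 × Vd / t½ = 0.693 × 468.0 / 53 = 6.119 L/h
Infusion rate = CL × Css = 6.119 × 20.5 = 125.4 mg/h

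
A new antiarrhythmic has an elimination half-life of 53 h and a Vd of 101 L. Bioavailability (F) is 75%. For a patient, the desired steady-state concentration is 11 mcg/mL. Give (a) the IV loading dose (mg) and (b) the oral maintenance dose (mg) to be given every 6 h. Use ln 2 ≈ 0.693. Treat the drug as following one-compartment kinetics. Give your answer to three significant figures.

(a) 1110 mg; (b) 116 mg

LD = Vd × C = 101.0 × 11 = 1111 mg
CL = 0.693 × Vd / t½ = 0.693 × 101.0 / 53 = 1.321 L/h
D = CL × Css × τ / F = 1.321 × 11 × 6 / 0.75 = 116.2 mg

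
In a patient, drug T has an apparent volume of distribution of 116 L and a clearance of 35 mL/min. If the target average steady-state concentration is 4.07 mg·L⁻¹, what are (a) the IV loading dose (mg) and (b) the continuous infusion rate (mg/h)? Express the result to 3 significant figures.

LD = Vd · C_target = 116.0 × 4.07 = 472.1 mg
CL = 35 mL/min = 35 × 0.06 = 2.100 L/h
Maintenance: replace elimination → rate = CL × Css = 2.100 × 4.07 = 8.547 mg/h

(a) 472 mg; (b) 8.55 mg/h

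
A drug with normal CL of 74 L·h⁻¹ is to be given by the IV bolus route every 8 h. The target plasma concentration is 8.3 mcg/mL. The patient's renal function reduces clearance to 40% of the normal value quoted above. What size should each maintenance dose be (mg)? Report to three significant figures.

Patient clearance = 0.4 × 74.00 = 29.60 L/h
D = CL × Css × τ = 29.60 × 8.3 × 8 = 1965 mg

1970 mg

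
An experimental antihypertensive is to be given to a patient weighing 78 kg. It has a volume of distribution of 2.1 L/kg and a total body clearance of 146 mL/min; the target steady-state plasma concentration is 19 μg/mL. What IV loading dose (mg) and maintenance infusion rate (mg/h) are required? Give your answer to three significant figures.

(a) 3110 mg; (b) 166 mg/h

Total Vd = 2.1 × 78 = 163.8 L
Loading: fill Vd to C_target → 163.8 L × 19 mg/L = 3112 mg
CL = 146 mL/min = 146 × 0.06 = 8.760 L/h
Infusion rate = 8.760 L/h × 19 mg/L = 166.4 mg/h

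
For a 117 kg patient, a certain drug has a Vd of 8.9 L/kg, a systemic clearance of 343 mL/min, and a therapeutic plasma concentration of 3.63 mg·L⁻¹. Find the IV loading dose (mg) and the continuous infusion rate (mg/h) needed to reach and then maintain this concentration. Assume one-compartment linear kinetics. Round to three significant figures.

Total Vd = 8.9 × 117 = 1041 L
Loading dose = Vd × C = 1041 × 3.63 = 3779 mg
CL = 343 mL/min = 343 × 0.06 = 20.58 L/h
Maintenance: replace elimination → rate = CL × Css = 20.58 × 3.63 = 74.71 mg/h

(a) 3780 mg; (b) 74.7 mg/h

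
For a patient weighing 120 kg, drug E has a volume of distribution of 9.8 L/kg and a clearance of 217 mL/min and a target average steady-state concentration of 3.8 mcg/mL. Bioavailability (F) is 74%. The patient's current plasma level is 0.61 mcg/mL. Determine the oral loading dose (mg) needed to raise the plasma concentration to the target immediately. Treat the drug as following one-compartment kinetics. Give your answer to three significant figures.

Vd = 9.8 L/kg × 120 kg = 1176 L
Concentration deficit ΔC = 3.8 − 0.61 = 3.190 mg/L
LD = Vd × ΔC / F = 1176 × 3.190 / 0.74 = 5070 mg

5070 mg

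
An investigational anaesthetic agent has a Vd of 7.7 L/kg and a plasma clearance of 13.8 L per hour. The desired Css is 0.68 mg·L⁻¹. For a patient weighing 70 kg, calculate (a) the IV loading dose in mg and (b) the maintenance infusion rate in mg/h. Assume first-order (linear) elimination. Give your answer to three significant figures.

Total Vd = 7.7 × 70 = 539.0 L
LD = Vd · C_target = 539.0 × 0.68 = 366.5 mg
Infusion rate = 13.80 L/h × 0.68 mg/L = 9.384 mg/h

(a) 367 mg; (b) 9.38 mg/h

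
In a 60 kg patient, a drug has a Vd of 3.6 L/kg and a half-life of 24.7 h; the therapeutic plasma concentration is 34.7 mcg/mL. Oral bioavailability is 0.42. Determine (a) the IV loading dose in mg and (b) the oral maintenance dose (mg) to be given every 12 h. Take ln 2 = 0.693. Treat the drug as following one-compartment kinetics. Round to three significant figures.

Total Vd = 3.6 × 60 = 216.0 L
LD = Vd × C = 216.0 × 34.7 = 7495 mg
CL = 0.693 × Vd / t½ = 0.693 × 216.0 / 24.7 = 6.060 L/h
D = CL × Css × τ / F = 6.060 × 34.7 × 12 / 0.42 = 6008 mg

(a) 7500 mg; (b) 6010 mg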